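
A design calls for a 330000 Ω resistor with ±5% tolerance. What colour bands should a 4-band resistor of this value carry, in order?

330000 Ω = 33 × 10^4.
3 → orange
3 → orange
Multiplier 10^4 → yellow.
±5% tolerance → gold.

orange, orange, yellow, gold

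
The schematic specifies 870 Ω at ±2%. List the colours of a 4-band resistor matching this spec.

870 Ω = 87 × 10^1.
8 → grey
7 → violet
Multiplier 10^1 → brown.
±2% tolerance → red.

grey, violet, brown, red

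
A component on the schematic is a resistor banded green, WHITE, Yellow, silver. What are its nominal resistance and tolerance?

Green → 5 (first significant figure)
White → 9 (second significant figure)
Yellow → ×10^4 multiplier
Silver → ±10% tolerance
59 × 10000 = 590000 Ω

590000 Ω ±10%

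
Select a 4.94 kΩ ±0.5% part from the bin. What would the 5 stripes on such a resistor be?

4940 Ω = 494 × 10^1.
4 → yellow
9 → white
4 → yellow
Multiplier 10^1 → brown.
±0.5% tolerance → green.

yellow, white, yellow, brown, green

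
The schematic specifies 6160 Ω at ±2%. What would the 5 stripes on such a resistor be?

blue, brown, blue, brown, red

6160 Ω = 616 × 10^1.
6 → blue
1 → brown
6 → blue
Multiplier 10^1 → brown.
±2% tolerance → red.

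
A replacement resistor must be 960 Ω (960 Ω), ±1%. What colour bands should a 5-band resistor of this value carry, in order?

960 Ω = 960 × 10^0.
9 → white
6 → blue
0 → black
Multiplier 10^0 → black.
±1% tolerance → brown.

white, blue, black, black, brown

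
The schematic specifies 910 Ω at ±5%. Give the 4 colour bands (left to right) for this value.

910 Ω = 91 × 10^1.
9 → white
1 → brown
Multiplier 10^1 → brown.
±5% tolerance → gold.

white, brown, brown, gold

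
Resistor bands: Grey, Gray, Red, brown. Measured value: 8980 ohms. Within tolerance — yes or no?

no

Grey → 8 (first significant figure)
Grey → 8 (second significant figure)
Red → ×10^2 multiplier
Brown → ±1% tolerance
88 × 100 = 8800 Ω
Allowed range: 8712 Ω to 8888 Ω.
8980 ohms lies outside that range.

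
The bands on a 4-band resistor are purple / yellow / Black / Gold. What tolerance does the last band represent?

±5%

The last band, gold, is the tolerance band.
Gold corresponds to ±5%.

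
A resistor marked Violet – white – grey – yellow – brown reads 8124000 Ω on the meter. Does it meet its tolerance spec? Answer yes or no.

Violet → 7 (first significant figure)
White → 9 (second significant figure)
Grey → 8 (third significant figure)
Yellow → ×10^4 multiplier
Brown → ±1% tolerance
798 × 10000 = 7980000 Ω
Allowed range: 7900200 Ω to 8059800 Ω.
8124000 Ω lies outside that range.

no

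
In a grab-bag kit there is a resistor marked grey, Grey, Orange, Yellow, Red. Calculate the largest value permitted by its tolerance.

9006600 Ω

Grey → 8 (first significant figure)
Grey → 8 (second significant figure)
Orange → 3 (third significant figure)
Yellow → ×10^4 multiplier
Red → ±2% tolerance
883 × 10000 = 8830000 Ω
Largest = 8830000 × (1 + 2/100) = 9006600 Ω.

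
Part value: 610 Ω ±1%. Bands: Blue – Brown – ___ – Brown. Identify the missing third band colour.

610 Ω = 61 × 10^1.
The third band is the multiplier, 10^1, which is brown.

brown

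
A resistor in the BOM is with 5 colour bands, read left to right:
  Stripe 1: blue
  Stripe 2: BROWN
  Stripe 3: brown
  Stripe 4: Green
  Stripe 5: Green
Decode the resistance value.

Blue → 6 (first significant figure)
Brown → 1 (second significant figure)
Brown → 1 (third significant figure)
Green → ×10^5 multiplier
611 × 100000 = 61100000 Ω

61100000 Ω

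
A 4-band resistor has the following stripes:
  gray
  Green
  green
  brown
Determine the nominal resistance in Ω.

Grey → 8 (first significant figure)
Green → 5 (second significant figure)
Green → ×10^5 multiplier
85 × 100000 = 8500000 Ω

8500000 Ω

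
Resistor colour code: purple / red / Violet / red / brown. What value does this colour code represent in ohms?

72700 Ω

Violet → 7 (first significant figure)
Red → 2 (second significant figure)
Violet → 7 (third significant figure)
Red → ×10^2 multiplier
727 × 100 = 72700 Ω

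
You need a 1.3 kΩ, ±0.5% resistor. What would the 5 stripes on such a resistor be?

brown, orange, black, brown, green

1300 Ω = 130 × 10^1.
1 → brown
3 → orange
0 → black
Multiplier 10^1 → brown.
±0.5% tolerance → green.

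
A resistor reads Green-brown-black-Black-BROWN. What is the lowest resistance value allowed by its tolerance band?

Green → 5 (first significant figure)
Brown → 1 (second significant figure)
Black → 0 (third significant figure)
Black → ×1 multiplier
Brown → ±1% tolerance
510 × 1 = 510 Ω
Lowest = 510 × (1 − 1/100) = 504.9 Ω.

504.9 Ω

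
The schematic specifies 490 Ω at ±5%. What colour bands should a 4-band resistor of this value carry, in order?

490 Ω = 49 × 10^1.
4 → yellow
9 → white
Multiplier 10^1 → brown.
±5% tolerance → gold.

yellow, white, brown, gold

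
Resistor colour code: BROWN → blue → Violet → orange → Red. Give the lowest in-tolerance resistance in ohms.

163660 Ω

Brown → 1 (first significant figure)
Blue → 6 (second significant figure)
Violet → 7 (third significant figure)
Orange → ×10^3 multiplier
Red → ±2% tolerance
167 × 1000 = 167000 Ω
Lowest = 167000 × (1 − 2/100) = 163660 Ω.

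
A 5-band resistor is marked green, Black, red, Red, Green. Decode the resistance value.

50200 Ω

Green → 5 (first significant figure)
Black → 0 (second significant figure)
Red → 2 (third significant figure)
Red → ×10^2 multiplier
502 × 100 = 50200 Ω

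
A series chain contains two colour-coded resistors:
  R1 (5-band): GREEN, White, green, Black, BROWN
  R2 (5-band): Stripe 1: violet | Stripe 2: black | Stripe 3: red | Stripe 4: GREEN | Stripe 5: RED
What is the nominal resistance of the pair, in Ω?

R1: green, white, green → 595; black ×1 → 595 Ω.
R2: violet, black, red → 702; green ×10^5 → 70200000 Ω.
Series: 595 + 70200000 = 70200595 Ω.

70200595 Ω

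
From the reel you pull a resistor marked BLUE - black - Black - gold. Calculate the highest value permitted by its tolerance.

Blue → 6 (first significant figure)
Black → 0 (second significant figure)
Black → ×1 multiplier
Gold → ±5% tolerance
60 × 1 = 60 Ω
Highest = 60 × (1 + 5/100) = 63 Ω.

63 Ω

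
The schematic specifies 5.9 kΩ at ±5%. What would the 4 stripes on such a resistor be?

5900 Ω = 59 × 10^2.
5 → green
9 → white
Multiplier 10^2 → red.
±5% tolerance → gold.

green, white, red, gold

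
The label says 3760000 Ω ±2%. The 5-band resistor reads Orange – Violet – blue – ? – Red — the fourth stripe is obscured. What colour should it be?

3760000 Ω = 376 × 10^4.
The fourth band is the multiplier, 10^4, which is yellow.

yellow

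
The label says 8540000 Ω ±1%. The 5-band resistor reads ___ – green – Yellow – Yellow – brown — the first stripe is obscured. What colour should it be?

grey

8540000 Ω = 854 × 10^4.
The first band gives digit 8 of the significand, and 8 is grey.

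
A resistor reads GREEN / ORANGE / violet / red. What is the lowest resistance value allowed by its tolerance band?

519400000 Ω

Green → 5 (first significant figure)
Orange → 3 (second significant figure)
Violet → ×10^7 multiplier
Red → ±2% tolerance
53 × 10000000 = 530000000 Ω
Lowest = 530000000 × (1 − 2/100) = 519400000 Ω.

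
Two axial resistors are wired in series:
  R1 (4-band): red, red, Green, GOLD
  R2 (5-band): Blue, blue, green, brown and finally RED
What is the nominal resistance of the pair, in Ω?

2206650 Ω

R1: red, red → 22; green ×10^5 → 2200000 Ω.
R2: blue, blue, green → 665; brown ×10 → 6650 Ω.
Series: 2200000 + 6650 = 2206650 Ω.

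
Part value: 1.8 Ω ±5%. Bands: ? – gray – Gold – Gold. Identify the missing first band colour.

1.8 Ω = 18 × 10^-1.
The first band gives digit 1 of the significand, and 1 is brown.

brown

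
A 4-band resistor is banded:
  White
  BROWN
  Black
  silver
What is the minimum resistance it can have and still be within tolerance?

White → 9 (first significant figure)
Brown → 1 (second significant figure)
Black → ×1 multiplier
Silver → ±10% tolerance
91 × 1 = 91 Ω
Minimum = 91 × (1 − 10/100) = 81.9 Ω.

81.9 Ω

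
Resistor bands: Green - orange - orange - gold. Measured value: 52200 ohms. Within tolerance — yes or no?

yes

Green → 5 (first significant figure)
Orange → 3 (second significant figure)
Orange → ×10^3 multiplier
Gold → ±5% tolerance
53 × 1000 = 53000 Ω
Allowed range: 50350 Ω to 55650 Ω.
52200 ohms lies inside that range.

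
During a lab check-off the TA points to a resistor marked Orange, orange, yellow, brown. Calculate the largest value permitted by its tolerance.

333300 Ω

Orange → 3 (first significant figure)
Orange → 3 (second significant figure)
Yellow → ×10^4 multiplier
Brown → ±1% tolerance
33 × 10000 = 330000 Ω
Largest = 330000 × (1 + 1/100) = 333300 Ω.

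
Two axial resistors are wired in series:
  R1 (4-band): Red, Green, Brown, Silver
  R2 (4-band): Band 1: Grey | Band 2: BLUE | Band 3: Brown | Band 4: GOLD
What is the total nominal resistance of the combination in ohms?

1110 Ω

R1: red, green → 25; brown ×10 → 250 Ω.
R2: grey, blue → 86; brown ×10 → 860 Ω.
Series: 250 + 860 = 1110 Ω.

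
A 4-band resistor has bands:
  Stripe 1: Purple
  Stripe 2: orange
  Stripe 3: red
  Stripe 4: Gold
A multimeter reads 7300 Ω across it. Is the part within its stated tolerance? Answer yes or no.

yes

Violet → 7 (first significant figure)
Orange → 3 (second significant figure)
Red → ×10^2 multiplier
Gold → ±5% tolerance
73 × 100 = 7300 Ω
Allowed range: 6935 Ω to 7665 Ω.
7300 Ω lies inside that range.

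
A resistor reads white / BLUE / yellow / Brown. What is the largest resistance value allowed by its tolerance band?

White → 9 (first significant figure)
Blue → 6 (second significant figure)
Yellow → ×10^4 multiplier
Brown → ±1% tolerance
96 × 10000 = 960000 Ω
Largest = 960000 × (1 + 1/100) = 969600 Ω.

969600 Ω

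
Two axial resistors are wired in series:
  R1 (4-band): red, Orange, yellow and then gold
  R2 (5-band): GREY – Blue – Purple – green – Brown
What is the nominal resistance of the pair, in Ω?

86930000 Ω

R1: red, orange → 23; yellow ×10^4 → 230000 Ω.
R2: grey, blue, violet → 867; green ×10^5 → 86700000 Ω.
Series: 230000 + 86700000 = 86930000 Ω.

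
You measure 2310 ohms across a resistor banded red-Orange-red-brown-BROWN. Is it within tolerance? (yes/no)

yes

Red → 2 (first significant figure)
Orange → 3 (second significant figure)
Red → 2 (third significant figure)
Brown → ×10 multiplier
Brown → ±1% tolerance
232 × 10 = 2320 Ω
Allowed range: 2296.8 Ω to 2343.2 Ω.
2310 ohms lies inside that range.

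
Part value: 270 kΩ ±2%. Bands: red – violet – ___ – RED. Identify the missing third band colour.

yellow

270000 Ω = 27 × 10^4.
The third band is the multiplier, 10^4, which is yellow.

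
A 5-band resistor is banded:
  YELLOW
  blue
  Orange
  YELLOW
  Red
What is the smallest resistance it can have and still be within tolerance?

Yellow → 4 (first significant figure)
Blue → 6 (second significant figure)
Orange → 3 (third significant figure)
Yellow → ×10^4 multiplier
Red → ±2% tolerance
463 × 10000 = 4630000 Ω
Smallest = 4630000 × (1 − 2/100) = 4537400 Ω.

4537400 Ω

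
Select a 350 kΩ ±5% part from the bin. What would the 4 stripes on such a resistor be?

orange, green, yellow, gold

350000 Ω = 35 × 10^4.
3 → orange
5 → green
Multiplier 10^4 → yellow.
±5% tolerance → gold.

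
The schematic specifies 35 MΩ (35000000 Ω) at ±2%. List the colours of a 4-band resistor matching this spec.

35000000 Ω = 35 × 10^6.
3 → orange
5 → green
Multiplier 10^6 → blue.
±2% tolerance → red.

orange, green, blue, red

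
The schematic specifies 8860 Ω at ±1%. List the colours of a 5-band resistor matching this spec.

grey, grey, blue, brown, brown

8860 Ω = 886 × 10^1.
8 → grey
8 → grey
6 → blue
Multiplier 10^1 → brown.
±1% tolerance → brown.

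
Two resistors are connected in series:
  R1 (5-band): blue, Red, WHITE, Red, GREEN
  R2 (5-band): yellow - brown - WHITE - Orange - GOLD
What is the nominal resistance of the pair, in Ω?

R1: blue, red, white → 629; red ×10^2 → 62900 Ω.
R2: yellow, brown, white → 419; orange ×10^3 → 419000 Ω.
Series: 62900 + 419000 = 481900 Ω.

481900 Ω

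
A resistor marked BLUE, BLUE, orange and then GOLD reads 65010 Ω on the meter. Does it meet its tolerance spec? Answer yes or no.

yes

Blue → 6 (first significant figure)
Blue → 6 (second significant figure)
Orange → ×10^3 multiplier
Gold → ±5% tolerance
66 × 1000 = 66000 Ω
Allowed range: 62700 Ω to 69300 Ω.
65010 Ω lies inside that range.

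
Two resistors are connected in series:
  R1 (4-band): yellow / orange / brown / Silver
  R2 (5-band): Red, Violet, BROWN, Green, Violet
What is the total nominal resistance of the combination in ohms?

27100430 Ω

R1: yellow, orange → 43; brown ×10 → 430 Ω.
R2: red, violet, brown → 271; green ×10^5 → 27100000 Ω.
Series: 430 + 27100000 = 27100430 Ω.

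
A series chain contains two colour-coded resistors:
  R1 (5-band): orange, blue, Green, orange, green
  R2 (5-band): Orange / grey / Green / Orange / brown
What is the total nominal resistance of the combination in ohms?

R1: orange, blue, green → 365; orange ×10^3 → 365000 Ω.
R2: orange, grey, green → 385; orange ×10^3 → 385000 Ω.
Series: 365000 + 385000 = 750000 Ω.

750000 Ω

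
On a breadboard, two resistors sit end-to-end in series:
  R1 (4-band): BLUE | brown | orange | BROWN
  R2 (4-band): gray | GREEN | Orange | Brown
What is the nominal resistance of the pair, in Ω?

R1: blue, brown → 61; orange ×10^3 → 61000 Ω.
R2: grey, green → 85; orange ×10^3 → 85000 Ω.
Series: 61000 + 85000 = 146000 Ω.

146000 Ω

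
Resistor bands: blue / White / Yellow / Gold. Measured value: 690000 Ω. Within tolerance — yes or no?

Blue → 6 (first significant figure)
White → 9 (second significant figure)
Yellow → ×10^4 multiplier
Gold → ±5% tolerance
69 × 10000 = 690000 Ω
Allowed range: 655500 Ω to 724500 Ω.
690000 Ω lies inside that range.

yes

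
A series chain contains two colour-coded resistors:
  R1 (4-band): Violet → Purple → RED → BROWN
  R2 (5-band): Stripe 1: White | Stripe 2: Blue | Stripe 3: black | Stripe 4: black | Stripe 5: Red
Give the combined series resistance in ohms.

8660 Ω

R1: violet, violet → 77; red ×10^2 → 7700 Ω.
R2: white, blue, black → 960; black ×1 → 960 Ω.
Series: 7700 + 960 = 8660 Ω.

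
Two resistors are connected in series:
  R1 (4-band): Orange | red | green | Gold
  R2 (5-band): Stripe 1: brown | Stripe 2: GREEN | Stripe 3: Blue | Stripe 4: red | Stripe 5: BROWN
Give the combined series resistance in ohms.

3215600 Ω

R1: orange, red → 32; green ×10^5 → 3200000 Ω.
R2: brown, green, blue → 156; red ×10^2 → 15600 Ω.
Series: 3200000 + 15600 = 3215600 Ω.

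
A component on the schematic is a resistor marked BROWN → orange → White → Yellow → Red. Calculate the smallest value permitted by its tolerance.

Brown → 1 (first significant figure)
Orange → 3 (second significant figure)
White → 9 (third significant figure)
Yellow → ×10^4 multiplier
Red → ±2% tolerance
139 × 10000 = 1390000 Ω
Smallest = 1390000 × (1 − 2/100) = 1362200 Ω.

1362200 Ω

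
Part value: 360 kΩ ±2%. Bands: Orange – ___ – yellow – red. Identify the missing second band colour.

blue

360000 Ω = 36 × 10^4.
The second band gives digit 6 of the significand, and 6 is blue.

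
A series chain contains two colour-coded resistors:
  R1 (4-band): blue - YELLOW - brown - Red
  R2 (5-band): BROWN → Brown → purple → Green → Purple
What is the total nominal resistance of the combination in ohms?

R1: blue, yellow → 64; brown ×10 → 640 Ω.
R2: brown, brown, violet → 117; green ×10^5 → 11700000 Ω.
Series: 640 + 11700000 = 11700640 Ω.

11700640 Ω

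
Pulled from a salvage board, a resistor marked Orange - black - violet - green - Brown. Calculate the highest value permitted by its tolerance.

31007000 Ω

Orange → 3 (first significant figure)
Black → 0 (second significant figure)
Violet → 7 (third significant figure)
Green → ×10^5 multiplier
Brown → ±1% tolerance
307 × 100000 = 30700000 Ω
Highest = 30700000 × (1 + 1/100) = 31007000 Ω.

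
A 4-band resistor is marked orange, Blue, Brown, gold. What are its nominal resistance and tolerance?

Orange → 3 (first significant figure)
Blue → 6 (second significant figure)
Brown → ×10 multiplier
Gold → ±5% tolerance
36 × 10 = 360 Ω

360 Ω ±5%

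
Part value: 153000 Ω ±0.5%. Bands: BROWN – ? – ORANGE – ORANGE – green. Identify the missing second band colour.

green

153000 Ω = 153 × 10^3.
The second band gives digit 5 of the significand, and 5 is green.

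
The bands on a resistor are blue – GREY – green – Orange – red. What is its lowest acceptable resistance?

Blue → 6 (first significant figure)
Grey → 8 (second significant figure)
Green → 5 (third significant figure)
Orange → ×10^3 multiplier
Red → ±2% tolerance
685 × 1000 = 685000 Ω
Lowest = 685000 × (1 − 2/100) = 671300 Ω.

671300 Ω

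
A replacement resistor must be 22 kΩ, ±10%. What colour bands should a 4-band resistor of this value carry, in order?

22000 Ω = 22 × 10^3.
2 → red
2 → red
Multiplier 10^3 → orange.
±10% tolerance → silver.

red, red, orange, silver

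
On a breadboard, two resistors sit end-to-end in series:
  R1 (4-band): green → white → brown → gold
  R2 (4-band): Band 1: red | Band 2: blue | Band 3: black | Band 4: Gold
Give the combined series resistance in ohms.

R1: green, white → 59; brown ×10 → 590 Ω.
R2: red, blue → 26; black ×1 → 26 Ω.
Series: 590 + 26 = 616 Ω.

616 Ω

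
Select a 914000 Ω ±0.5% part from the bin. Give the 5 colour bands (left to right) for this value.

914000 Ω = 914 × 10^3.
9 → white
1 → brown
4 → yellow
Multiplier 10^3 → orange.
±0.5% tolerance → green.

white, brown, yellow, orange, green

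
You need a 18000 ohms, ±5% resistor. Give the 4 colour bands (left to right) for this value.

brown, grey, orange, gold

18000 Ω = 18 × 10^3.
1 → brown
8 → grey
Multiplier 10^3 → orange.
±5% tolerance → gold.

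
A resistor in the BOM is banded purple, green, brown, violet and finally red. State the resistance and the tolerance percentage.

7510000000 Ω ±2%

Violet → 7 (first significant figure)
Green → 5 (second significant figure)
Brown → 1 (third significant figure)
Violet → ×10^7 multiplier
Red → ±2% tolerance
751 × 10000000 = 7510000000 Ω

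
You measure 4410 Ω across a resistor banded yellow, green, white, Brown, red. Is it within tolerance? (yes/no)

Yellow → 4 (first significant figure)
Green → 5 (second significant figure)
White → 9 (third significant figure)
Brown → ×10 multiplier
Red → ±2% tolerance
459 × 10 = 4590 Ω
Allowed range: 4498.2 Ω to 4681.8 Ω.
4410 Ω lies outside that range.

no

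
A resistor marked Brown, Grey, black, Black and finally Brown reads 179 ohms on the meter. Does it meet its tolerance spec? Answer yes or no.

Brown → 1 (first significant figure)
Grey → 8 (second significant figure)
Black → 0 (third significant figure)
Black → ×1 multiplier
Brown → ±1% tolerance
180 × 1 = 180 Ω
Allowed range: 178.2 Ω to 181.8 Ω.
179 ohms lies inside that range.

yes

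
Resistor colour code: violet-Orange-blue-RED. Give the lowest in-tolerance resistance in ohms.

Violet → 7 (first significant figure)
Orange → 3 (second significant figure)
Blue → ×10^6 multiplier
Red → ±2% tolerance
73 × 1000000 = 73000000 Ω
Lowest = 73000000 × (1 − 2/100) = 71540000 Ω.

71540000 Ω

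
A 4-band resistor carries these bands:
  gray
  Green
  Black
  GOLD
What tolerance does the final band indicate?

±5%

The last band, gold, is the tolerance band.
Gold corresponds to ±5%.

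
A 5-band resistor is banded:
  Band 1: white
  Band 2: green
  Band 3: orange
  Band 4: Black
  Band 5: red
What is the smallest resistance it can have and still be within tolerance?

933.94 Ω

White → 9 (first significant figure)
Green → 5 (second significant figure)
Orange → 3 (third significant figure)
Black → ×1 multiplier
Red → ±2% tolerance
953 × 1 = 953 Ω
Smallest = 953 × (1 − 2/100) = 933.94 Ω.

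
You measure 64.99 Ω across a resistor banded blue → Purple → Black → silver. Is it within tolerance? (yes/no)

Blue → 6 (first significant figure)
Violet → 7 (second significant figure)
Black → ×1 multiplier
Silver → ±10% tolerance
67 × 1 = 67 Ω
Allowed range: 60.3 Ω to 73.7 Ω.
64.99 Ω lies inside that range.

yes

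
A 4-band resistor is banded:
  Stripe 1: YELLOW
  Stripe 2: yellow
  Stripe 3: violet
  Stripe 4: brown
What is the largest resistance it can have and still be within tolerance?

444400000 Ω

Yellow → 4 (first significant figure)
Yellow → 4 (second significant figure)
Violet → ×10^7 multiplier
Brown → ±1% tolerance
44 × 10000000 = 440000000 Ω
Largest = 440000000 × (1 + 1/100) = 444400000 Ω.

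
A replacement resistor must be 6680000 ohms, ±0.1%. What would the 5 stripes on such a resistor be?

6680000 Ω = 668 × 10^4.
6 → blue
6 → blue
8 → grey
Multiplier 10^4 → yellow.
±0.1% tolerance → violet.

blue, blue, grey, yellow, violet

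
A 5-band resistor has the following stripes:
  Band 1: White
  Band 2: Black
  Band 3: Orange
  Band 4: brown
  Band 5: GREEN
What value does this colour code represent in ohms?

9030 Ω

White → 9 (first significant figure)
Black → 0 (second significant figure)
Orange → 3 (third significant figure)
Brown → ×10 multiplier
903 × 10 = 9030 Ω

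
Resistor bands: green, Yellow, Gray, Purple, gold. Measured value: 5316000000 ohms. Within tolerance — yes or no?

Green → 5 (first significant figure)
Yellow → 4 (second significant figure)
Grey → 8 (third significant figure)
Violet → ×10^7 multiplier
Gold → ±5% tolerance
548 × 10000000 = 5480000000 Ω
Allowed range: 5206000000 Ω to 5754000000 Ω.
5316000000 ohms lies inside that range.

yes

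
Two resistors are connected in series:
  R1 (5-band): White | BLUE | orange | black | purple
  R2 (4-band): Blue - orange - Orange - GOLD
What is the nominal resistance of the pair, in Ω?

R1: white, blue, orange → 963; black ×1 → 963 Ω.
R2: blue, orange → 63; orange ×10^3 → 63000 Ω.
Series: 963 + 63000 = 63963 Ω.

63963 Ω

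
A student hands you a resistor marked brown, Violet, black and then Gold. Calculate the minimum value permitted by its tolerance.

Brown → 1 (first significant figure)
Violet → 7 (second significant figure)
Black → ×1 multiplier
Gold → ±5% tolerance
17 × 1 = 17 Ω
Minimum = 17 × (1 − 5/100) = 16.15 Ω.

16.15 Ω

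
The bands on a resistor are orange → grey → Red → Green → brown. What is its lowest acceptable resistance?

37818000 Ω

Orange → 3 (first significant figure)
Grey → 8 (second significant figure)
Red → 2 (third significant figure)
Green → ×10^5 multiplier
Brown → ±1% tolerance
382 × 100000 = 38200000 Ω
Lowest = 38200000 × (1 − 1/100) = 37818000 Ω.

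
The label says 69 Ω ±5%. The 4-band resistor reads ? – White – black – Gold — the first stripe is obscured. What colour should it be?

69 Ω = 69 × 10^0.
The first band gives digit 6 of the significand, and 6 is blue.

blue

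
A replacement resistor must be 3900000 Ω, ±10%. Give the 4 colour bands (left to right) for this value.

3900000 Ω = 39 × 10^5.
3 → orange
9 → white
Multiplier 10^5 → green.
±10% tolerance → silver.

orange, white, green, silver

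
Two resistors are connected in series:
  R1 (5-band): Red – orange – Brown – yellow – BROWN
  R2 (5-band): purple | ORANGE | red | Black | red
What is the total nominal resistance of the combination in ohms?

2310732 Ω

R1: red, orange, brown → 231; yellow ×10^4 → 2310000 Ω.
R2: violet, orange, red → 732; black ×1 → 732 Ω.
Series: 2310000 + 732 = 2310732 Ω.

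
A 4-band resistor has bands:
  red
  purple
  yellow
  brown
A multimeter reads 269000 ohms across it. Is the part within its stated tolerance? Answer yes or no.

yes

Red → 2 (first significant figure)
Violet → 7 (second significant figure)
Yellow → ×10^4 multiplier
Brown → ±1% tolerance
27 × 10000 = 270000 Ω
Allowed range: 267300 Ω to 272700 Ω.
269000 ohms lies inside that range.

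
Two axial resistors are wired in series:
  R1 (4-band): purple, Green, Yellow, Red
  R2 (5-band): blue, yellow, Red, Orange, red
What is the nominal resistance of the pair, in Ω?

1392000 Ω

R1: violet, green → 75; yellow ×10^4 → 750000 Ω.
R2: blue, yellow, red → 642; orange ×10^3 → 642000 Ω.
Series: 750000 + 642000 = 1392000 Ω.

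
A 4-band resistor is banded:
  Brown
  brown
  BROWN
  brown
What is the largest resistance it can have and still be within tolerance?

111.1 Ω

Brown → 1 (first significant figure)
Brown → 1 (second significant figure)
Brown → ×10 multiplier
Brown → ±1% tolerance
11 × 10 = 110 Ω
Largest = 110 × (1 + 1/100) = 111.1 Ω.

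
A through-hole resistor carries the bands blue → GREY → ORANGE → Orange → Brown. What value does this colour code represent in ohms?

683000 Ω

Blue → 6 (first significant figure)
Grey → 8 (second significant figure)
Orange → 3 (third significant figure)
Orange → ×10^3 multiplier
683 × 1000 = 683000 Ω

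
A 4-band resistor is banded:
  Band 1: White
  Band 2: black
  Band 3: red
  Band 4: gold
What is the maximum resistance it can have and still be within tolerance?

White → 9 (first significant figure)
Black → 0 (second significant figure)
Red → ×10^2 multiplier
Gold → ±5% tolerance
90 × 100 = 9000 Ω
Maximum = 9000 × (1 + 5/100) = 9450 Ω.

9450 Ω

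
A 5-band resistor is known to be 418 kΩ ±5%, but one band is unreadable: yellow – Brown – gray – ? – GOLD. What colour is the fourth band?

418000 Ω = 418 × 10^3.
The fourth band is the multiplier, 10^3, which is orange.

orange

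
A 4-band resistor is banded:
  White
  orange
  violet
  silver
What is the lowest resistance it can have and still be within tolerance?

White → 9 (first significant figure)
Orange → 3 (second significant figure)
Violet → ×10^7 multiplier
Silver → ±10% tolerance
93 × 10000000 = 930000000 Ω
Lowest = 930000000 × (1 − 10/100) = 837000000 Ω.

837000000 Ω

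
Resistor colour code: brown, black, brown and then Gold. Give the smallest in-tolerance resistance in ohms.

95 Ω

Brown → 1 (first significant figure)
Black → 0 (second significant figure)
Brown → ×10 multiplier
Gold → ±5% tolerance
10 × 10 = 100 Ω
Smallest = 100 × (1 − 5/100) = 95 Ω.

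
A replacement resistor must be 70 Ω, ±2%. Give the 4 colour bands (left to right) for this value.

violet, black, black, red

70 Ω = 70 × 10^0.
7 → violet
0 → black
Multiplier 10^0 → black.
±2% tolerance → red.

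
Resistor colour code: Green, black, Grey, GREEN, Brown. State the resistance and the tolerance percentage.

50800000 Ω ±1%

Green → 5 (first significant figure)
Black → 0 (second significant figure)
Grey → 8 (third significant figure)
Green → ×10^5 multiplier
Brown → ±1% tolerance
508 × 100000 = 50800000 Ω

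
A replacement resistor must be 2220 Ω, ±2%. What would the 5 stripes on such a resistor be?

2220 Ω = 222 × 10^1.
2 → red
2 → red
2 → red
Multiplier 10^1 → brown.
±2% tolerance → red.

red, red, red, brown, red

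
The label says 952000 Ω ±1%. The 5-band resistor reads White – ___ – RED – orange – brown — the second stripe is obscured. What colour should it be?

green

952000 Ω = 952 × 10^3.
The second band gives digit 5 of the significand, and 5 is green.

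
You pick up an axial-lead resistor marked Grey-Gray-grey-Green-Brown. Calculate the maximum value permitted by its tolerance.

Grey → 8 (first significant figure)
Grey → 8 (second significant figure)
Grey → 8 (third significant figure)
Green → ×10^5 multiplier
Brown → ±1% tolerance
888 × 100000 = 88800000 Ω
Maximum = 88800000 × (1 + 1/100) = 89688000 Ω.

89688000 Ω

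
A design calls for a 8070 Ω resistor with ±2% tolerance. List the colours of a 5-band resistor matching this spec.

8070 Ω = 807 × 10^1.
8 → grey
0 → black
7 → violet
Multiplier 10^1 → brown.
±2% tolerance → red.

grey, black, violet, brown, red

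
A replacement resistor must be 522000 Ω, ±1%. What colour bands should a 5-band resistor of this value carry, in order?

522000 Ω = 522 × 10^3.
5 → green
2 → red
2 → red
Multiplier 10^3 → orange.
±1% tolerance → brown.

green, red, red, orange, brown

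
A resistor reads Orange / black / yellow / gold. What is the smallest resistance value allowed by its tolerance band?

285000 Ω

Orange → 3 (first significant figure)
Black → 0 (second significant figure)
Yellow → ×10^4 multiplier
Gold → ±5% tolerance
30 × 10000 = 300000 Ω
Smallest = 300000 × (1 − 5/100) = 285000 Ω.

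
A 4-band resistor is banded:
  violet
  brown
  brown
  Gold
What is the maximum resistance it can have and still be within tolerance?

745.5 Ω

Violet → 7 (first significant figure)
Brown → 1 (second significant figure)
Brown → ×10 multiplier
Gold → ±5% tolerance
71 × 10 = 710 Ω
Maximum = 710 × (1 + 5/100) = 745.5 Ω.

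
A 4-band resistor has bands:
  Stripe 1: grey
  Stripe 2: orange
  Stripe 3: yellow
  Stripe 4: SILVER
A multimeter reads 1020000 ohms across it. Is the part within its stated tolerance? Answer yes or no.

Grey → 8 (first significant figure)
Orange → 3 (second significant figure)
Yellow → ×10^4 multiplier
Silver → ±10% tolerance
83 × 10000 = 830000 Ω
Allowed range: 747000 Ω to 913000 Ω.
1020000 ohms lies outside that range.

no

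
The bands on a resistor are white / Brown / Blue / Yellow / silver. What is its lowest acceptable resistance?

8244000 Ω

White → 9 (first significant figure)
Brown → 1 (second significant figure)
Blue → 6 (third significant figure)
Yellow → ×10^4 multiplier
Silver → ±10% tolerance
916 × 10000 = 9160000 Ω
Lowest = 9160000 × (1 − 10/100) = 8244000 Ω.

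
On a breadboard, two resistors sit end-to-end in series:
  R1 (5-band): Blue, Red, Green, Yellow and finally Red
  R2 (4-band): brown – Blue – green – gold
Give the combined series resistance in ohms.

7850000 Ω

R1: blue, red, green → 625; yellow ×10^4 → 6250000 Ω.
R2: brown, blue → 16; green ×10^5 → 1600000 Ω.
Series: 6250000 + 1600000 = 7850000 Ω.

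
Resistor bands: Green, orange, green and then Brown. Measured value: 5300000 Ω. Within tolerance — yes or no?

Green → 5 (first significant figure)
Orange → 3 (second significant figure)
Green → ×10^5 multiplier
Brown → ±1% tolerance
53 × 100000 = 5300000 Ω
Allowed range: 5247000 Ω to 5353000 Ω.
5300000 Ω lies inside that range.

yes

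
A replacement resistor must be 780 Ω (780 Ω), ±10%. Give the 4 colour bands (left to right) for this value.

violet, grey, brown, silver

780 Ω = 78 × 10^1.
7 → violet
8 → grey
Multiplier 10^1 → brown.
±10% tolerance → silver.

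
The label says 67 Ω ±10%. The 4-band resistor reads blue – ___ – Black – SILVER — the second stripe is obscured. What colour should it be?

violet

67 Ω = 67 × 10^0.
The second band gives digit 7 of the significand, and 7 is violet.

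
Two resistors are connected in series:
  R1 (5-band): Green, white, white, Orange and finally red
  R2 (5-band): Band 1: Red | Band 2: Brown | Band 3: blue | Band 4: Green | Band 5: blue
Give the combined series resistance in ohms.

R1: green, white, white → 599; orange ×10^3 → 599000 Ω.
R2: red, brown, blue → 216; green ×10^5 → 21600000 Ω.
Series: 599000 + 21600000 = 22199000 Ω.

22199000 Ω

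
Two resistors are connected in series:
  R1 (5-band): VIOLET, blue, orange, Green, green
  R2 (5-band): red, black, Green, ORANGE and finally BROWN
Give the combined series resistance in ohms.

R1: violet, blue, orange → 763; green ×10^5 → 76300000 Ω.
R2: red, black, green → 205; orange ×10^3 → 205000 Ω.
Series: 76300000 + 205000 = 76505000 Ω.

76505000 Ω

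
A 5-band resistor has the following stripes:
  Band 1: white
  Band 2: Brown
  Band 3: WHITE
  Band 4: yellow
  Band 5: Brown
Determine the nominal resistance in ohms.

White → 9 (first significant figure)
Brown → 1 (second significant figure)
White → 9 (third significant figure)
Yellow → ×10^4 multiplier
919 × 10000 = 9190000 Ω

9190000 Ω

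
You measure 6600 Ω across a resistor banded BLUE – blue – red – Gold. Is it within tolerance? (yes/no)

yes

Blue → 6 (first significant figure)
Blue → 6 (second significant figure)
Red → ×10^2 multiplier
Gold → ±5% tolerance
66 × 100 = 6600 Ω
Allowed range: 6270 Ω to 6930 Ω.
6600 Ω lies inside that range.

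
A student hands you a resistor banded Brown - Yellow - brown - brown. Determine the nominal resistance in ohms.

140 Ω

Brown → 1 (first significant figure)
Yellow → 4 (second significant figure)
Brown → ×10 multiplier
14 × 10 = 140 Ω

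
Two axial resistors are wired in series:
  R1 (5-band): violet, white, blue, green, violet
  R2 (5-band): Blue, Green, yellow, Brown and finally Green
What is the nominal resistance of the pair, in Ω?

79606540 Ω

R1: violet, white, blue → 796; green ×10^5 → 79600000 Ω.
R2: blue, green, yellow → 654; brown ×10 → 6540 Ω.
Series: 79600000 + 6540 = 79606540 Ω.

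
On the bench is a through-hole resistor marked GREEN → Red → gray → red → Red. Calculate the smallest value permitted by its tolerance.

Green → 5 (first significant figure)
Red → 2 (second significant figure)
Grey → 8 (third significant figure)
Red → ×10^2 multiplier
Red → ±2% tolerance
528 × 100 = 52800 Ω
Smallest = 52800 × (1 − 2/100) = 51744 Ω.

51744 Ω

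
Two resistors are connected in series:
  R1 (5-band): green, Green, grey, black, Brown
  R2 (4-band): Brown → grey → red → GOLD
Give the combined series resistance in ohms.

R1: green, green, grey → 558; black ×1 → 558 Ω.
R2: brown, grey → 18; red ×10^2 → 1800 Ω.
Series: 558 + 1800 = 2358 Ω.

2358 Ω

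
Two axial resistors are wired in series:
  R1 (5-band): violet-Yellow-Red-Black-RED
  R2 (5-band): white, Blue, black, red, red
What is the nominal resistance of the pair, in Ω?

R1: violet, yellow, red → 742; black ×1 → 742 Ω.
R2: white, blue, black → 960; red ×10^2 → 96000 Ω.
Series: 742 + 96000 = 96742 Ω.

96742 Ω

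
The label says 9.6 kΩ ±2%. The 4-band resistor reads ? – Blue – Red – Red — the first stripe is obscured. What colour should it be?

white

9600 Ω = 96 × 10^2.
The first band gives digit 9 of the significand, and 9 is white.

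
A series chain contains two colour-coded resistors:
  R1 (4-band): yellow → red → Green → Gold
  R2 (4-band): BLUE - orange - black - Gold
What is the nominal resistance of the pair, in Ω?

R1: yellow, red → 42; green ×10^5 → 4200000 Ω.
R2: blue, orange → 63; black ×1 → 63 Ω.
Series: 4200000 + 63 = 4200063 Ω.

4200063 Ω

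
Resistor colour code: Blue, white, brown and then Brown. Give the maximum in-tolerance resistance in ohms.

Blue → 6 (first significant figure)
White → 9 (second significant figure)
Brown → ×10 multiplier
Brown → ±1% tolerance
69 × 10 = 690 Ω
Maximum = 690 × (1 + 1/100) = 696.9 Ω.

696.9 Ω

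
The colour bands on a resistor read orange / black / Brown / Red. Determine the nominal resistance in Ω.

300 Ω

Orange → 3 (first significant figure)
Black → 0 (second significant figure)
Brown → ×10 multiplier
30 × 10 = 300 Ω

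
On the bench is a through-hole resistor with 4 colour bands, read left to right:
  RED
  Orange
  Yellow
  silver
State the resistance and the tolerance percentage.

230000 Ω ±10%

Red → 2 (first significant figure)
Orange → 3 (second significant figure)
Yellow → ×10^4 multiplier
Silver → ±10% tolerance
23 × 10000 = 230000 Ω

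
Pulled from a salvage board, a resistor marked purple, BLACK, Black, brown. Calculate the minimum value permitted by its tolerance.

69.3 Ω

Violet → 7 (first significant figure)
Black → 0 (second significant figure)
Black → ×1 multiplier
Brown → ±1% tolerance
70 × 1 = 70 Ω
Minimum = 70 × (1 − 1/100) = 69.3 Ω.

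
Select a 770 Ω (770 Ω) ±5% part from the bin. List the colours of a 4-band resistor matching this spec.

violet, violet, brown, gold

770 Ω = 77 × 10^1.
7 → violet
7 → violet
Multiplier 10^1 → brown.
±5% tolerance → gold.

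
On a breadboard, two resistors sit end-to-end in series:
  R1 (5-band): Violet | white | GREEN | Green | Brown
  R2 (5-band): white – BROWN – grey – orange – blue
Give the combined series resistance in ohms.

80418000 Ω

R1: violet, white, green → 795; green ×10^5 → 79500000 Ω.
R2: white, brown, grey → 918; orange ×10^3 → 918000 Ω.
Series: 79500000 + 918000 = 80418000 Ω.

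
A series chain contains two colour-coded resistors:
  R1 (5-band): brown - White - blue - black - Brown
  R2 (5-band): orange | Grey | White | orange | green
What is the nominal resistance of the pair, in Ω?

R1: brown, white, blue → 196; black ×1 → 196 Ω.
R2: orange, grey, white → 389; orange ×10^3 → 389000 Ω.
Series: 196 + 389000 = 389196 Ω.

389196 Ω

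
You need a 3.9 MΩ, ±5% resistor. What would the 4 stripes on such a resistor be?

3900000 Ω = 39 × 10^5.
3 → orange
9 → white
Multiplier 10^5 → green.
±5% tolerance → gold.

orange, white, green, gold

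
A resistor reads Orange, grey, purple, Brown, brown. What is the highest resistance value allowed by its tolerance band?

Orange → 3 (first significant figure)
Grey → 8 (second significant figure)
Violet → 7 (third significant figure)
Brown → ×10 multiplier
Brown → ±1% tolerance
387 × 10 = 3870 Ω
Highest = 3870 × (1 + 1/100) = 3908.7 Ω.

3908.7 Ω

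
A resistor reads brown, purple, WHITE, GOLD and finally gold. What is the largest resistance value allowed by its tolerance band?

18.795 Ω

Brown → 1 (first significant figure)
Violet → 7 (second significant figure)
White → 9 (third significant figure)
Gold → ×0.1 multiplier
Gold → ±5% tolerance
179 × 0.1 = 17.9 Ω
Largest = 17.9 × (1 + 5/100) = 18.795 Ω.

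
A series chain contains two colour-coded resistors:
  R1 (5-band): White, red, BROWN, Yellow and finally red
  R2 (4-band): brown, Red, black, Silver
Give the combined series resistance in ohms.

9210012 Ω

R1: white, red, brown → 921; yellow ×10^4 → 9210000 Ω.
R2: brown, red → 12; black ×1 → 12 Ω.
Series: 9210000 + 12 = 9210012 Ω.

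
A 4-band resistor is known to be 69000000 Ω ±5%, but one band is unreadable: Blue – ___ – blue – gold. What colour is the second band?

white

69000000 Ω = 69 × 10^6.
The second band gives digit 9 of the significand, and 9 is white.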